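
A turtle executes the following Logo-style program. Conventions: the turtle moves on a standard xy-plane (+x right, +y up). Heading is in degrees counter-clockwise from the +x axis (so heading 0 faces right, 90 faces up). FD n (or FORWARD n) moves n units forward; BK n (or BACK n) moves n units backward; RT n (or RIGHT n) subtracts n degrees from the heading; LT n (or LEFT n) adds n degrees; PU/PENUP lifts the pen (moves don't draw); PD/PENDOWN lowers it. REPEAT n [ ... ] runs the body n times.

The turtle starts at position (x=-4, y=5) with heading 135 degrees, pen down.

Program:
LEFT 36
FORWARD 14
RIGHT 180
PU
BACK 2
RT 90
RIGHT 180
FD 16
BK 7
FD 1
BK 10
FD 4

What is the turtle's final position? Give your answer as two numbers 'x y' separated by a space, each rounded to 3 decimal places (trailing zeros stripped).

Executing turtle program step by step:
Start: pos=(-4,5), heading=135, pen down
LT 36: heading 135 -> 171
FD 14: (-4,5) -> (-17.828,7.19) [heading=171, draw]
RT 180: heading 171 -> 351
PU: pen up
BK 2: (-17.828,7.19) -> (-19.803,7.503) [heading=351, move]
RT 90: heading 351 -> 261
RT 180: heading 261 -> 81
FD 16: (-19.803,7.503) -> (-17.3,23.306) [heading=81, move]
BK 7: (-17.3,23.306) -> (-18.395,16.392) [heading=81, move]
FD 1: (-18.395,16.392) -> (-18.239,17.38) [heading=81, move]
BK 10: (-18.239,17.38) -> (-19.803,7.503) [heading=81, move]
FD 4: (-19.803,7.503) -> (-19.177,11.454) [heading=81, move]
Final: pos=(-19.177,11.454), heading=81, 1 segment(s) drawn

Answer: -19.177 11.454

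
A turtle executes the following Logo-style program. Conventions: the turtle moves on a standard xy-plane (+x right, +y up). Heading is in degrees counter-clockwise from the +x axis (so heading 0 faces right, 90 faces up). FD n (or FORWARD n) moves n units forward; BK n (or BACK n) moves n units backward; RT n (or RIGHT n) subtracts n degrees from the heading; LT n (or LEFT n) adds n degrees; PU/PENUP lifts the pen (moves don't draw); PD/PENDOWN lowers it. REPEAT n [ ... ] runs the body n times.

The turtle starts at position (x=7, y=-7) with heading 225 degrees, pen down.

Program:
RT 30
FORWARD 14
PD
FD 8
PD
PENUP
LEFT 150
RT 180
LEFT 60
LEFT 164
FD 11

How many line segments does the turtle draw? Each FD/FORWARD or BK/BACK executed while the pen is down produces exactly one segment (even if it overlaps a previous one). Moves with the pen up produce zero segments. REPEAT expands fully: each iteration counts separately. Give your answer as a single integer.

Executing turtle program step by step:
Start: pos=(7,-7), heading=225, pen down
RT 30: heading 225 -> 195
FD 14: (7,-7) -> (-6.523,-10.623) [heading=195, draw]
PD: pen down
FD 8: (-6.523,-10.623) -> (-14.25,-12.694) [heading=195, draw]
PD: pen down
PU: pen up
LT 150: heading 195 -> 345
RT 180: heading 345 -> 165
LT 60: heading 165 -> 225
LT 164: heading 225 -> 29
FD 11: (-14.25,-12.694) -> (-4.63,-7.361) [heading=29, move]
Final: pos=(-4.63,-7.361), heading=29, 2 segment(s) drawn
Segments drawn: 2

Answer: 2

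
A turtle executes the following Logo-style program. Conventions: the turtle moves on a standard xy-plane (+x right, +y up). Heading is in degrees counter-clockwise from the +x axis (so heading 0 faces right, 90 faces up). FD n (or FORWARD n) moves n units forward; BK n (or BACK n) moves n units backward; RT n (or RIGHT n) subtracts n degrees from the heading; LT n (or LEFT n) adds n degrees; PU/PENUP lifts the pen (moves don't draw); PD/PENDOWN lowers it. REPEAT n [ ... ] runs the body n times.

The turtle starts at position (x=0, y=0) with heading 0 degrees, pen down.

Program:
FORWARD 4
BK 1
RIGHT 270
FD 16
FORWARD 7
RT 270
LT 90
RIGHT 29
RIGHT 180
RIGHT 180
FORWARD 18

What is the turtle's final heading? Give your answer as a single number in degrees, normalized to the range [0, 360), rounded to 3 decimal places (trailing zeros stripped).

Executing turtle program step by step:
Start: pos=(0,0), heading=0, pen down
FD 4: (0,0) -> (4,0) [heading=0, draw]
BK 1: (4,0) -> (3,0) [heading=0, draw]
RT 270: heading 0 -> 90
FD 16: (3,0) -> (3,16) [heading=90, draw]
FD 7: (3,16) -> (3,23) [heading=90, draw]
RT 270: heading 90 -> 180
LT 90: heading 180 -> 270
RT 29: heading 270 -> 241
RT 180: heading 241 -> 61
RT 180: heading 61 -> 241
FD 18: (3,23) -> (-5.727,7.257) [heading=241, draw]
Final: pos=(-5.727,7.257), heading=241, 5 segment(s) drawn

Answer: 241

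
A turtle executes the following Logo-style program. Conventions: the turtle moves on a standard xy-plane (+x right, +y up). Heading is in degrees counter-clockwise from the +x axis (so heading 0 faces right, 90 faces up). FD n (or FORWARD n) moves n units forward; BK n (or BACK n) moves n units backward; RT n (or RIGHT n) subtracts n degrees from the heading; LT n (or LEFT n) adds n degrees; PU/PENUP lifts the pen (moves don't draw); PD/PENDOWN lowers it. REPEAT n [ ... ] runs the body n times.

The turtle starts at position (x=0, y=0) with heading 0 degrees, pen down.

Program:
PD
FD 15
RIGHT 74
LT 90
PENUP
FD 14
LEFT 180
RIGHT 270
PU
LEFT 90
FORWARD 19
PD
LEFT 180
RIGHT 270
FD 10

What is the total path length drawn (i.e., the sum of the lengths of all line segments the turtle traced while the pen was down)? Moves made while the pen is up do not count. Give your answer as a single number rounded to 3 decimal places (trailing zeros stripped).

Executing turtle program step by step:
Start: pos=(0,0), heading=0, pen down
PD: pen down
FD 15: (0,0) -> (15,0) [heading=0, draw]
RT 74: heading 0 -> 286
LT 90: heading 286 -> 16
PU: pen up
FD 14: (15,0) -> (28.458,3.859) [heading=16, move]
LT 180: heading 16 -> 196
RT 270: heading 196 -> 286
PU: pen up
LT 90: heading 286 -> 16
FD 19: (28.458,3.859) -> (46.722,9.096) [heading=16, move]
PD: pen down
LT 180: heading 16 -> 196
RT 270: heading 196 -> 286
FD 10: (46.722,9.096) -> (49.478,-0.517) [heading=286, draw]
Final: pos=(49.478,-0.517), heading=286, 2 segment(s) drawn

Segment lengths:
  seg 1: (0,0) -> (15,0), length = 15
  seg 2: (46.722,9.096) -> (49.478,-0.517), length = 10
Total = 25

Answer: 25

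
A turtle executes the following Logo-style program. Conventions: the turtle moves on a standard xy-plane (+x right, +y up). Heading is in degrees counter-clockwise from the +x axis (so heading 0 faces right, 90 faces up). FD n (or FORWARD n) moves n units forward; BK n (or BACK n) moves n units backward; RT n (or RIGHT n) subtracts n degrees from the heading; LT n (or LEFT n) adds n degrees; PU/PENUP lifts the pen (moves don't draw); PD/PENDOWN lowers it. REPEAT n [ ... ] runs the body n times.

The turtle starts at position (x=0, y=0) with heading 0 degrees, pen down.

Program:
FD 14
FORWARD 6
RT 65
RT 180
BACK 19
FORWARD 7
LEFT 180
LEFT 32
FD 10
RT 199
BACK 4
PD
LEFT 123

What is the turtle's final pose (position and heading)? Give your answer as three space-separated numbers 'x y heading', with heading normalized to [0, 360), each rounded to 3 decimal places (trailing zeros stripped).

Executing turtle program step by step:
Start: pos=(0,0), heading=0, pen down
FD 14: (0,0) -> (14,0) [heading=0, draw]
FD 6: (14,0) -> (20,0) [heading=0, draw]
RT 65: heading 0 -> 295
RT 180: heading 295 -> 115
BK 19: (20,0) -> (28.03,-17.22) [heading=115, draw]
FD 7: (28.03,-17.22) -> (25.071,-10.876) [heading=115, draw]
LT 180: heading 115 -> 295
LT 32: heading 295 -> 327
FD 10: (25.071,-10.876) -> (33.458,-16.322) [heading=327, draw]
RT 199: heading 327 -> 128
BK 4: (33.458,-16.322) -> (35.921,-19.474) [heading=128, draw]
PD: pen down
LT 123: heading 128 -> 251
Final: pos=(35.921,-19.474), heading=251, 6 segment(s) drawn

Answer: 35.921 -19.474 251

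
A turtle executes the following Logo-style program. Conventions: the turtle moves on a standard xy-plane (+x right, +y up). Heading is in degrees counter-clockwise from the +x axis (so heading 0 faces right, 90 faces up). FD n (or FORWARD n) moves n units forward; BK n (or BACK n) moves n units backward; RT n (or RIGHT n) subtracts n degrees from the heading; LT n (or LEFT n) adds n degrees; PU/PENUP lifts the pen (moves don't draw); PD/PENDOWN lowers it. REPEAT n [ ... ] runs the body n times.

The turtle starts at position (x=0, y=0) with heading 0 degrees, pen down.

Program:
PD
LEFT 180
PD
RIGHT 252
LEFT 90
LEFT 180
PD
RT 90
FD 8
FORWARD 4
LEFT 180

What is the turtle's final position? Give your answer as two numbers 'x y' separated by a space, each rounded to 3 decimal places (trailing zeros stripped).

Executing turtle program step by step:
Start: pos=(0,0), heading=0, pen down
PD: pen down
LT 180: heading 0 -> 180
PD: pen down
RT 252: heading 180 -> 288
LT 90: heading 288 -> 18
LT 180: heading 18 -> 198
PD: pen down
RT 90: heading 198 -> 108
FD 8: (0,0) -> (-2.472,7.608) [heading=108, draw]
FD 4: (-2.472,7.608) -> (-3.708,11.413) [heading=108, draw]
LT 180: heading 108 -> 288
Final: pos=(-3.708,11.413), heading=288, 2 segment(s) drawn

Answer: -3.708 11.413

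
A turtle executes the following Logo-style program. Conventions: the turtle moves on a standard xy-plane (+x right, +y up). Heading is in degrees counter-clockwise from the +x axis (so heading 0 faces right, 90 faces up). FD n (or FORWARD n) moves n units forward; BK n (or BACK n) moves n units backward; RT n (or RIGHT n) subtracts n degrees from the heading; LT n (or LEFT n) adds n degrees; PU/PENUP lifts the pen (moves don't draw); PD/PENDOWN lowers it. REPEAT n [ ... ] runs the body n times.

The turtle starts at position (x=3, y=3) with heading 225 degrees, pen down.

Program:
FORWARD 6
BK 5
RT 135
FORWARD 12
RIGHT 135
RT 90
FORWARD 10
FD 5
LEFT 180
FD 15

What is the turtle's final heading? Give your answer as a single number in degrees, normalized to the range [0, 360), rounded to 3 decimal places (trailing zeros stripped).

Executing turtle program step by step:
Start: pos=(3,3), heading=225, pen down
FD 6: (3,3) -> (-1.243,-1.243) [heading=225, draw]
BK 5: (-1.243,-1.243) -> (2.293,2.293) [heading=225, draw]
RT 135: heading 225 -> 90
FD 12: (2.293,2.293) -> (2.293,14.293) [heading=90, draw]
RT 135: heading 90 -> 315
RT 90: heading 315 -> 225
FD 10: (2.293,14.293) -> (-4.778,7.222) [heading=225, draw]
FD 5: (-4.778,7.222) -> (-8.314,3.686) [heading=225, draw]
LT 180: heading 225 -> 45
FD 15: (-8.314,3.686) -> (2.293,14.293) [heading=45, draw]
Final: pos=(2.293,14.293), heading=45, 6 segment(s) drawn

Answer: 45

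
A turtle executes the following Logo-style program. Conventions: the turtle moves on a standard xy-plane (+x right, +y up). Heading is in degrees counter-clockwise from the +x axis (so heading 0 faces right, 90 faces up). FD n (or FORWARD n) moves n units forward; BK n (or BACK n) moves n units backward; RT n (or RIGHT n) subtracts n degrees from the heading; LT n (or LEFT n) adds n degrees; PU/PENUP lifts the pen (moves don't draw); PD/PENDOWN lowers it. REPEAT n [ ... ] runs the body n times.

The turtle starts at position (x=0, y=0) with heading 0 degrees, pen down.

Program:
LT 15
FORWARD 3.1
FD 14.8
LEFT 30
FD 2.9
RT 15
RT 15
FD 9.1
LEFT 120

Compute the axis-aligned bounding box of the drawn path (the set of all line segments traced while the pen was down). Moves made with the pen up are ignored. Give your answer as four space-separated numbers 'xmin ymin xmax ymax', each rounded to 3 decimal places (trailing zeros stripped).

Executing turtle program step by step:
Start: pos=(0,0), heading=0, pen down
LT 15: heading 0 -> 15
FD 3.1: (0,0) -> (2.994,0.802) [heading=15, draw]
FD 14.8: (2.994,0.802) -> (17.29,4.633) [heading=15, draw]
LT 30: heading 15 -> 45
FD 2.9: (17.29,4.633) -> (19.341,6.683) [heading=45, draw]
RT 15: heading 45 -> 30
RT 15: heading 30 -> 15
FD 9.1: (19.341,6.683) -> (28.131,9.039) [heading=15, draw]
LT 120: heading 15 -> 135
Final: pos=(28.131,9.039), heading=135, 4 segment(s) drawn

Segment endpoints: x in {0, 2.994, 17.29, 19.341, 28.131}, y in {0, 0.802, 4.633, 6.683, 9.039}
xmin=0, ymin=0, xmax=28.131, ymax=9.039

Answer: 0 0 28.131 9.039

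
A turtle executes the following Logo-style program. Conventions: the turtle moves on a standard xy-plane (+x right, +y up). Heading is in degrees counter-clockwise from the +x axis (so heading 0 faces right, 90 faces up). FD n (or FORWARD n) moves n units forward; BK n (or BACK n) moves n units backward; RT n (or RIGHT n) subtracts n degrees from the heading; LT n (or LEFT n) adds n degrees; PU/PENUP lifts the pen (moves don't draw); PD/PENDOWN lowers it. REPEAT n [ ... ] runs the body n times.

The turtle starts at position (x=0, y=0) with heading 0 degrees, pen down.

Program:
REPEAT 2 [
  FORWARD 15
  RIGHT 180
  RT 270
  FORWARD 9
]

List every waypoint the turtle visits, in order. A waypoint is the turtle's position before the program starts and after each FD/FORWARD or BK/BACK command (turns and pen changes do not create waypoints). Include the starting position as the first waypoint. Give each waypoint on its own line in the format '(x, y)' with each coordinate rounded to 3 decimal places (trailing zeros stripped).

Answer: (0, 0)
(15, 0)
(15, -9)
(15, -24)
(6, -24)

Derivation:
Executing turtle program step by step:
Start: pos=(0,0), heading=0, pen down
REPEAT 2 [
  -- iteration 1/2 --
  FD 15: (0,0) -> (15,0) [heading=0, draw]
  RT 180: heading 0 -> 180
  RT 270: heading 180 -> 270
  FD 9: (15,0) -> (15,-9) [heading=270, draw]
  -- iteration 2/2 --
  FD 15: (15,-9) -> (15,-24) [heading=270, draw]
  RT 180: heading 270 -> 90
  RT 270: heading 90 -> 180
  FD 9: (15,-24) -> (6,-24) [heading=180, draw]
]
Final: pos=(6,-24), heading=180, 4 segment(s) drawn
Waypoints (5 total):
(0, 0)
(15, 0)
(15, -9)
(15, -24)
(6, -24)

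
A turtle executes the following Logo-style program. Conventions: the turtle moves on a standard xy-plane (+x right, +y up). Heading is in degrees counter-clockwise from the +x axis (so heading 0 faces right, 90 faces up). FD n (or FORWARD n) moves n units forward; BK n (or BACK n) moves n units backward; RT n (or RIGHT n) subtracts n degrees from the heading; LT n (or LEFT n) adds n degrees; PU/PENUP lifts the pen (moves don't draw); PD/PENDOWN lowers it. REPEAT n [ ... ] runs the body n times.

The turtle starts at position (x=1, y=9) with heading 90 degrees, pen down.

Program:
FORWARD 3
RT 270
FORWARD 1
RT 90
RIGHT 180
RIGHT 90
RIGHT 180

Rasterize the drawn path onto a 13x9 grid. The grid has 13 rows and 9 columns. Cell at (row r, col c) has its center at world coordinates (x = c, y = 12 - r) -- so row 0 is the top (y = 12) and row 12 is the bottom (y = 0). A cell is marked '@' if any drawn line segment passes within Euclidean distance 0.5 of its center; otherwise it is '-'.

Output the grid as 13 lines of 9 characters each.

Segment 0: (1,9) -> (1,12)
Segment 1: (1,12) -> (0,12)

Answer: @@-------
-@-------
-@-------
-@-------
---------
---------
---------
---------
---------
---------
---------
---------
---------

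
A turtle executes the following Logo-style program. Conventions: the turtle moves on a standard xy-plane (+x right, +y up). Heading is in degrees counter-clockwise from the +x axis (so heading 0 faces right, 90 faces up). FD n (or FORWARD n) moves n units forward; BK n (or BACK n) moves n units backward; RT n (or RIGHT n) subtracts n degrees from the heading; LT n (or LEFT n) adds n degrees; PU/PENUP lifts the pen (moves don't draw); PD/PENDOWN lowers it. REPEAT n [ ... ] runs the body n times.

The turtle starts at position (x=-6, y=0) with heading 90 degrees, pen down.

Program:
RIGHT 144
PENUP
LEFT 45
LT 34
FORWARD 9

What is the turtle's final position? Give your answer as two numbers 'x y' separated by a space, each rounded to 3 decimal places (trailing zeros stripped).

Executing turtle program step by step:
Start: pos=(-6,0), heading=90, pen down
RT 144: heading 90 -> 306
PU: pen up
LT 45: heading 306 -> 351
LT 34: heading 351 -> 25
FD 9: (-6,0) -> (2.157,3.804) [heading=25, move]
Final: pos=(2.157,3.804), heading=25, 0 segment(s) drawn

Answer: 2.157 3.804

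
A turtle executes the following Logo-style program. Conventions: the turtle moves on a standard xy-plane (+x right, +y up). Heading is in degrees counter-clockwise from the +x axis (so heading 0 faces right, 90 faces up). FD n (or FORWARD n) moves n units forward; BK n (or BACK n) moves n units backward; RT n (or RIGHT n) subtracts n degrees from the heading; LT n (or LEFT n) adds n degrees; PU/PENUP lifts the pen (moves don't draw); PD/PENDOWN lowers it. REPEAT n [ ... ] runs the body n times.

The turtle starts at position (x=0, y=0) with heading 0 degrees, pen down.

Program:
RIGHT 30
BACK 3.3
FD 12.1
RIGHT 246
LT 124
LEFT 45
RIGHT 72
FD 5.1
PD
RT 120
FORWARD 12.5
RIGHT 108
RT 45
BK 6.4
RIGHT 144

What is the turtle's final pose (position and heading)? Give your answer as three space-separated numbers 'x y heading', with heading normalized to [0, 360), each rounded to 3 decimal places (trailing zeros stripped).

Answer: 8.805 12.84 124

Derivation:
Executing turtle program step by step:
Start: pos=(0,0), heading=0, pen down
RT 30: heading 0 -> 330
BK 3.3: (0,0) -> (-2.858,1.65) [heading=330, draw]
FD 12.1: (-2.858,1.65) -> (7.621,-4.4) [heading=330, draw]
RT 246: heading 330 -> 84
LT 124: heading 84 -> 208
LT 45: heading 208 -> 253
RT 72: heading 253 -> 181
FD 5.1: (7.621,-4.4) -> (2.522,-4.489) [heading=181, draw]
PD: pen down
RT 120: heading 181 -> 61
FD 12.5: (2.522,-4.489) -> (8.582,6.444) [heading=61, draw]
RT 108: heading 61 -> 313
RT 45: heading 313 -> 268
BK 6.4: (8.582,6.444) -> (8.805,12.84) [heading=268, draw]
RT 144: heading 268 -> 124
Final: pos=(8.805,12.84), heading=124, 5 segment(s) drawn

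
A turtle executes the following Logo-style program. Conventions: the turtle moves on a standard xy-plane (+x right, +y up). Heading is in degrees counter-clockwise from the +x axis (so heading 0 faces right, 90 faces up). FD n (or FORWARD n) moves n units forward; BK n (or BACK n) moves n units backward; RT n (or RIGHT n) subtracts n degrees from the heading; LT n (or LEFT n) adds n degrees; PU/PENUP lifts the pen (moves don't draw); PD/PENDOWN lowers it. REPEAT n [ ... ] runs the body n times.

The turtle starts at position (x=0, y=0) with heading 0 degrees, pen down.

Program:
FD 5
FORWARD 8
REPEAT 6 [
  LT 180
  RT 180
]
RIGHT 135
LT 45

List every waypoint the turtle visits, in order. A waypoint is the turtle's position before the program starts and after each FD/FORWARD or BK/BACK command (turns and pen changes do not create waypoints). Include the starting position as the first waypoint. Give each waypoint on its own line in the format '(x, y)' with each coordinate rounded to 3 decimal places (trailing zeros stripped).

Executing turtle program step by step:
Start: pos=(0,0), heading=0, pen down
FD 5: (0,0) -> (5,0) [heading=0, draw]
FD 8: (5,0) -> (13,0) [heading=0, draw]
REPEAT 6 [
  -- iteration 1/6 --
  LT 180: heading 0 -> 180
  RT 180: heading 180 -> 0
  -- iteration 2/6 --
  LT 180: heading 0 -> 180
  RT 180: heading 180 -> 0
  -- iteration 3/6 --
  LT 180: heading 0 -> 180
  RT 180: heading 180 -> 0
  -- iteration 4/6 --
  LT 180: heading 0 -> 180
  RT 180: heading 180 -> 0
  -- iteration 5/6 --
  LT 180: heading 0 -> 180
  RT 180: heading 180 -> 0
  -- iteration 6/6 --
  LT 180: heading 0 -> 180
  RT 180: heading 180 -> 0
]
RT 135: heading 0 -> 225
LT 45: heading 225 -> 270
Final: pos=(13,0), heading=270, 2 segment(s) drawn
Waypoints (3 total):
(0, 0)
(5, 0)
(13, 0)

Answer: (0, 0)
(5, 0)
(13, 0)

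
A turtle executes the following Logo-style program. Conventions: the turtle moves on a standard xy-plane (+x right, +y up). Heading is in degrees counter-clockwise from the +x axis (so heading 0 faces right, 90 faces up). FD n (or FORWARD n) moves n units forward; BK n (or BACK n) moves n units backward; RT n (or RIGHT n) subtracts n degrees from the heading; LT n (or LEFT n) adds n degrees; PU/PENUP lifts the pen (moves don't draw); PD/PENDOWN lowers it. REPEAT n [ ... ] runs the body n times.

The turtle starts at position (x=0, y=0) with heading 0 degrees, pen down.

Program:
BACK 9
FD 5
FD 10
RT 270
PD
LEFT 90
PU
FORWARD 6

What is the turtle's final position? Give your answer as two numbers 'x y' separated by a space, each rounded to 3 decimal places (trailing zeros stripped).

Answer: 0 0

Derivation:
Executing turtle program step by step:
Start: pos=(0,0), heading=0, pen down
BK 9: (0,0) -> (-9,0) [heading=0, draw]
FD 5: (-9,0) -> (-4,0) [heading=0, draw]
FD 10: (-4,0) -> (6,0) [heading=0, draw]
RT 270: heading 0 -> 90
PD: pen down
LT 90: heading 90 -> 180
PU: pen up
FD 6: (6,0) -> (0,0) [heading=180, move]
Final: pos=(0,0), heading=180, 3 segment(s) drawn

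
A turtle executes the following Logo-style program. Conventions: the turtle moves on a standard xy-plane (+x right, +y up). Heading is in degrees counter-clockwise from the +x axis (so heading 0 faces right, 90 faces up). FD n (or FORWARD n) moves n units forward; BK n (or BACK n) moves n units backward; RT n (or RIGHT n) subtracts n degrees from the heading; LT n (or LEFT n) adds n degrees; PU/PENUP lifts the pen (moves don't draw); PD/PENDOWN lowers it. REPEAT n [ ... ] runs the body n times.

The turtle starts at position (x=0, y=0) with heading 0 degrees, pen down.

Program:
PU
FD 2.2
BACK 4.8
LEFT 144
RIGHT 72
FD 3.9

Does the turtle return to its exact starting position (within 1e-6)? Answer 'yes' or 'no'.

Executing turtle program step by step:
Start: pos=(0,0), heading=0, pen down
PU: pen up
FD 2.2: (0,0) -> (2.2,0) [heading=0, move]
BK 4.8: (2.2,0) -> (-2.6,0) [heading=0, move]
LT 144: heading 0 -> 144
RT 72: heading 144 -> 72
FD 3.9: (-2.6,0) -> (-1.395,3.709) [heading=72, move]
Final: pos=(-1.395,3.709), heading=72, 0 segment(s) drawn

Start position: (0, 0)
Final position: (-1.395, 3.709)
Distance = 3.963; >= 1e-6 -> NOT closed

Answer: no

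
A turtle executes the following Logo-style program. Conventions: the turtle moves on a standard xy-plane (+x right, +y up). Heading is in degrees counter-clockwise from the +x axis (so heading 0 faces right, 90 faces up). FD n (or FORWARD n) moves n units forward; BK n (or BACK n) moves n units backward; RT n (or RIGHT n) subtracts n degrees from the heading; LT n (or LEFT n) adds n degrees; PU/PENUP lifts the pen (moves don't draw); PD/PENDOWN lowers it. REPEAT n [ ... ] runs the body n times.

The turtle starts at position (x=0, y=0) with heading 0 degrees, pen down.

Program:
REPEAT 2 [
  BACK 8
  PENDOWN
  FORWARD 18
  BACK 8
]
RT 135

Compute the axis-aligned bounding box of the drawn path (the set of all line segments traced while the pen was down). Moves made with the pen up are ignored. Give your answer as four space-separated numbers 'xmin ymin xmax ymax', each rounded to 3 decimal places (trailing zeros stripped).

Executing turtle program step by step:
Start: pos=(0,0), heading=0, pen down
REPEAT 2 [
  -- iteration 1/2 --
  BK 8: (0,0) -> (-8,0) [heading=0, draw]
  PD: pen down
  FD 18: (-8,0) -> (10,0) [heading=0, draw]
  BK 8: (10,0) -> (2,0) [heading=0, draw]
  -- iteration 2/2 --
  BK 8: (2,0) -> (-6,0) [heading=0, draw]
  PD: pen down
  FD 18: (-6,0) -> (12,0) [heading=0, draw]
  BK 8: (12,0) -> (4,0) [heading=0, draw]
]
RT 135: heading 0 -> 225
Final: pos=(4,0), heading=225, 6 segment(s) drawn

Segment endpoints: x in {-8, -6, 0, 2, 4, 10, 12}, y in {0}
xmin=-8, ymin=0, xmax=12, ymax=0

Answer: -8 0 12 0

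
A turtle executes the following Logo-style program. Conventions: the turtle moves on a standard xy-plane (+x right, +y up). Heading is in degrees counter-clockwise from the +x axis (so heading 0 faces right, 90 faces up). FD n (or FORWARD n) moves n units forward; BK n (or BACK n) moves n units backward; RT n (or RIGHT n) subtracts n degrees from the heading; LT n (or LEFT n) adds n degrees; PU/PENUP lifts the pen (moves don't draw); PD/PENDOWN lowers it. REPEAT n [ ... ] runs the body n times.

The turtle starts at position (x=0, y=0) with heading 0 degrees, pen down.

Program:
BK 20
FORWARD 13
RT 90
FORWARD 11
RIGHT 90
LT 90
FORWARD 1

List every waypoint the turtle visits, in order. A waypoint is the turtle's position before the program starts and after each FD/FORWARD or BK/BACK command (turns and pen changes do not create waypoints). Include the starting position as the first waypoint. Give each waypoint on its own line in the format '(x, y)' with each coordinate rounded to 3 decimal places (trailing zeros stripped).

Executing turtle program step by step:
Start: pos=(0,0), heading=0, pen down
BK 20: (0,0) -> (-20,0) [heading=0, draw]
FD 13: (-20,0) -> (-7,0) [heading=0, draw]
RT 90: heading 0 -> 270
FD 11: (-7,0) -> (-7,-11) [heading=270, draw]
RT 90: heading 270 -> 180
LT 90: heading 180 -> 270
FD 1: (-7,-11) -> (-7,-12) [heading=270, draw]
Final: pos=(-7,-12), heading=270, 4 segment(s) drawn
Waypoints (5 total):
(0, 0)
(-20, 0)
(-7, 0)
(-7, -11)
(-7, -12)

Answer: (0, 0)
(-20, 0)
(-7, 0)
(-7, -11)
(-7, -12)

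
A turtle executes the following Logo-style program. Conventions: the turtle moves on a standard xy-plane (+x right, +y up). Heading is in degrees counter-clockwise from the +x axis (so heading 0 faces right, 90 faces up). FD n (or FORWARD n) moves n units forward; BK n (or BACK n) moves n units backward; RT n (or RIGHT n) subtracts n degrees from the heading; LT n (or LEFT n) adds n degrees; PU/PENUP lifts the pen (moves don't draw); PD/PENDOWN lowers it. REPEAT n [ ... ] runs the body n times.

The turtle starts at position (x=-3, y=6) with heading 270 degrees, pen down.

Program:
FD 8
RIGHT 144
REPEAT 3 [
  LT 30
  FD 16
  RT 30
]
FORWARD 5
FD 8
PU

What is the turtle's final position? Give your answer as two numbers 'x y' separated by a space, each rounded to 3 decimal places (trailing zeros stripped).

Executing turtle program step by step:
Start: pos=(-3,6), heading=270, pen down
FD 8: (-3,6) -> (-3,-2) [heading=270, draw]
RT 144: heading 270 -> 126
REPEAT 3 [
  -- iteration 1/3 --
  LT 30: heading 126 -> 156
  FD 16: (-3,-2) -> (-17.617,4.508) [heading=156, draw]
  RT 30: heading 156 -> 126
  -- iteration 2/3 --
  LT 30: heading 126 -> 156
  FD 16: (-17.617,4.508) -> (-32.233,11.016) [heading=156, draw]
  RT 30: heading 156 -> 126
  -- iteration 3/3 --
  LT 30: heading 126 -> 156
  FD 16: (-32.233,11.016) -> (-46.85,17.523) [heading=156, draw]
  RT 30: heading 156 -> 126
]
FD 5: (-46.85,17.523) -> (-49.789,21.568) [heading=126, draw]
FD 8: (-49.789,21.568) -> (-54.491,28.041) [heading=126, draw]
PU: pen up
Final: pos=(-54.491,28.041), heading=126, 6 segment(s) drawn

Answer: -54.491 28.041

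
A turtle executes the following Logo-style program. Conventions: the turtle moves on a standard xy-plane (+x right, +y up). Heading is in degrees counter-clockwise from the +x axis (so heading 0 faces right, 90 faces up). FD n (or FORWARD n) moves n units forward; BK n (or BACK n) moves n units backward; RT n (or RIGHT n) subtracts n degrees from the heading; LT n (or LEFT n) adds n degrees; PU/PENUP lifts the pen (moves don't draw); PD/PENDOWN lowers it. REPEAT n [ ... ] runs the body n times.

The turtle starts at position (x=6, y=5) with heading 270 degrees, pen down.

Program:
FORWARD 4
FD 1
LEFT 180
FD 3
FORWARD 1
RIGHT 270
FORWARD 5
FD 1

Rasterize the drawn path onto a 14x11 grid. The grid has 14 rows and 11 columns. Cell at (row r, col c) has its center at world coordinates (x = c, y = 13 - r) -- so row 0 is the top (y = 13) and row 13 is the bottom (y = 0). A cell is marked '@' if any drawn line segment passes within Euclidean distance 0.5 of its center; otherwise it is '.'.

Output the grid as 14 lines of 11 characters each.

Segment 0: (6,5) -> (6,1)
Segment 1: (6,1) -> (6,0)
Segment 2: (6,0) -> (6,3)
Segment 3: (6,3) -> (6,4)
Segment 4: (6,4) -> (1,4)
Segment 5: (1,4) -> (0,4)

Answer: ...........
...........
...........
...........
...........
...........
...........
...........
......@....
@@@@@@@....
......@....
......@....
......@....
......@....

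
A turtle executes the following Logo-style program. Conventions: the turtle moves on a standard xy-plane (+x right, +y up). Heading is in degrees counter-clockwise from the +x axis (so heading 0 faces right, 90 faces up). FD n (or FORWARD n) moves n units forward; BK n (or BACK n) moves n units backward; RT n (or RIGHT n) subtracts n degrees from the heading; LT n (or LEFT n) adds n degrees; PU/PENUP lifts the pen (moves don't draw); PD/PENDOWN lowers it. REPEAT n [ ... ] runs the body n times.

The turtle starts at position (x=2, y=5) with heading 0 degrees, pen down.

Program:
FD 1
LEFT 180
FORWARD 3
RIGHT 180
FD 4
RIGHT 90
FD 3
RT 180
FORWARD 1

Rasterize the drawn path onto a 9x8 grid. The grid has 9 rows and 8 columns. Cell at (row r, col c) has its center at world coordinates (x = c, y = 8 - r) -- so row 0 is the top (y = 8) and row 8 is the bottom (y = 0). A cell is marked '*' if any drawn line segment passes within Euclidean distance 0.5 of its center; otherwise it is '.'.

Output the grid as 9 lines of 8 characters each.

Segment 0: (2,5) -> (3,5)
Segment 1: (3,5) -> (0,5)
Segment 2: (0,5) -> (4,5)
Segment 3: (4,5) -> (4,2)
Segment 4: (4,2) -> (4,3)

Answer: ........
........
........
*****...
....*...
....*...
....*...
........
........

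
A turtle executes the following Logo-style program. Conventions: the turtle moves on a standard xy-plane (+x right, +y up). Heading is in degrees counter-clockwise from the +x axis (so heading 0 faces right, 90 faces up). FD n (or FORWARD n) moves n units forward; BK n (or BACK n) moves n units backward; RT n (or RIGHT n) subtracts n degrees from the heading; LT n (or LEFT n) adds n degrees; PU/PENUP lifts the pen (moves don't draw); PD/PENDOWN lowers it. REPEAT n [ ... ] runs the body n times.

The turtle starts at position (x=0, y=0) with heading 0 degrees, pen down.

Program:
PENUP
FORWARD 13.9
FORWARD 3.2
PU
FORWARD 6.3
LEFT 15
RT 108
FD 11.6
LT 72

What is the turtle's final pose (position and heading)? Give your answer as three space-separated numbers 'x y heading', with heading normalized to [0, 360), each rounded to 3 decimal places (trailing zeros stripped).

Executing turtle program step by step:
Start: pos=(0,0), heading=0, pen down
PU: pen up
FD 13.9: (0,0) -> (13.9,0) [heading=0, move]
FD 3.2: (13.9,0) -> (17.1,0) [heading=0, move]
PU: pen up
FD 6.3: (17.1,0) -> (23.4,0) [heading=0, move]
LT 15: heading 0 -> 15
RT 108: heading 15 -> 267
FD 11.6: (23.4,0) -> (22.793,-11.584) [heading=267, move]
LT 72: heading 267 -> 339
Final: pos=(22.793,-11.584), heading=339, 0 segment(s) drawn

Answer: 22.793 -11.584 339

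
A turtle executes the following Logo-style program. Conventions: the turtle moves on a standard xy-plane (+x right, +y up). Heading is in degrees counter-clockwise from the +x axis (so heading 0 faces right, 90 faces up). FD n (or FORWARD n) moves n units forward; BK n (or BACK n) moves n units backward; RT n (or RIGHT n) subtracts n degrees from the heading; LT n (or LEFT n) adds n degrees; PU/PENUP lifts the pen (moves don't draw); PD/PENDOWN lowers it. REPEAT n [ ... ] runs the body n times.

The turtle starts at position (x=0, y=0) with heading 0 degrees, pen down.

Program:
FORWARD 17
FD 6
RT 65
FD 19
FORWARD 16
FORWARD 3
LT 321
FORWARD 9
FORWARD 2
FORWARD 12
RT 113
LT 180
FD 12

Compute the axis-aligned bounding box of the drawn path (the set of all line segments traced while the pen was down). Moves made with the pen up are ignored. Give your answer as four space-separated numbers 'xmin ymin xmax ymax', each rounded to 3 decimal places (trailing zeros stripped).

Answer: 0 -63.978 43.079 0

Derivation:
Executing turtle program step by step:
Start: pos=(0,0), heading=0, pen down
FD 17: (0,0) -> (17,0) [heading=0, draw]
FD 6: (17,0) -> (23,0) [heading=0, draw]
RT 65: heading 0 -> 295
FD 19: (23,0) -> (31.03,-17.22) [heading=295, draw]
FD 16: (31.03,-17.22) -> (37.792,-31.721) [heading=295, draw]
FD 3: (37.792,-31.721) -> (39.059,-34.44) [heading=295, draw]
LT 321: heading 295 -> 256
FD 9: (39.059,-34.44) -> (36.882,-43.172) [heading=256, draw]
FD 2: (36.882,-43.172) -> (36.398,-45.113) [heading=256, draw]
FD 12: (36.398,-45.113) -> (33.495,-56.756) [heading=256, draw]
RT 113: heading 256 -> 143
LT 180: heading 143 -> 323
FD 12: (33.495,-56.756) -> (43.079,-63.978) [heading=323, draw]
Final: pos=(43.079,-63.978), heading=323, 9 segment(s) drawn

Segment endpoints: x in {0, 17, 23, 31.03, 33.495, 36.398, 36.882, 37.792, 39.059, 43.079}, y in {-63.978, -56.756, -45.113, -43.172, -34.44, -31.721, -17.22, 0}
xmin=0, ymin=-63.978, xmax=43.079, ymax=0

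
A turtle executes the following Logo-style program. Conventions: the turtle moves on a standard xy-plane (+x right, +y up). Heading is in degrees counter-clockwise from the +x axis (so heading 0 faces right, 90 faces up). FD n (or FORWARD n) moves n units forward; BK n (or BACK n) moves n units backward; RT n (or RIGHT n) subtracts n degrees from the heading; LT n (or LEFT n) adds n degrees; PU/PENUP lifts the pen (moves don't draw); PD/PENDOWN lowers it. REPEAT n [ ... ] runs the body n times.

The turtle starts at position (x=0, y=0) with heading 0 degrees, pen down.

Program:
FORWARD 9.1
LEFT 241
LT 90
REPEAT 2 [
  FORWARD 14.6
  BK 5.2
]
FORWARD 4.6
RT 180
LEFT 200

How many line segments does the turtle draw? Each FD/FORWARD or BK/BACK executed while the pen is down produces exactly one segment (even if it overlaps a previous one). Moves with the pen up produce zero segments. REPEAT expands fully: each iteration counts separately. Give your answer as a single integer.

Executing turtle program step by step:
Start: pos=(0,0), heading=0, pen down
FD 9.1: (0,0) -> (9.1,0) [heading=0, draw]
LT 241: heading 0 -> 241
LT 90: heading 241 -> 331
REPEAT 2 [
  -- iteration 1/2 --
  FD 14.6: (9.1,0) -> (21.869,-7.078) [heading=331, draw]
  BK 5.2: (21.869,-7.078) -> (17.321,-4.557) [heading=331, draw]
  -- iteration 2/2 --
  FD 14.6: (17.321,-4.557) -> (30.091,-11.635) [heading=331, draw]
  BK 5.2: (30.091,-11.635) -> (25.543,-9.114) [heading=331, draw]
]
FD 4.6: (25.543,-9.114) -> (29.566,-11.345) [heading=331, draw]
RT 180: heading 331 -> 151
LT 200: heading 151 -> 351
Final: pos=(29.566,-11.345), heading=351, 6 segment(s) drawn
Segments drawn: 6

Answer: 6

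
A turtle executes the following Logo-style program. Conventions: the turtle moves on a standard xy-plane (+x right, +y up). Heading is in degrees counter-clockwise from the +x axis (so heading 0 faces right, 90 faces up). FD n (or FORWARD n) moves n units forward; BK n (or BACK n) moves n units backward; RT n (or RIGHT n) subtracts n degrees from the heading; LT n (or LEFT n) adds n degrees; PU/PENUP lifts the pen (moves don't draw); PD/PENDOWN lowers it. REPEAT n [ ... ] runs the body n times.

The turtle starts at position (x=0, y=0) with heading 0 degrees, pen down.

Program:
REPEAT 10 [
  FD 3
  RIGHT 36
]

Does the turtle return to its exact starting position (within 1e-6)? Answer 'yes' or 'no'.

Answer: yes

Derivation:
Executing turtle program step by step:
Start: pos=(0,0), heading=0, pen down
REPEAT 10 [
  -- iteration 1/10 --
  FD 3: (0,0) -> (3,0) [heading=0, draw]
  RT 36: heading 0 -> 324
  -- iteration 2/10 --
  FD 3: (3,0) -> (5.427,-1.763) [heading=324, draw]
  RT 36: heading 324 -> 288
  -- iteration 3/10 --
  FD 3: (5.427,-1.763) -> (6.354,-4.617) [heading=288, draw]
  RT 36: heading 288 -> 252
  -- iteration 4/10 --
  FD 3: (6.354,-4.617) -> (5.427,-7.47) [heading=252, draw]
  RT 36: heading 252 -> 216
  -- iteration 5/10 --
  FD 3: (5.427,-7.47) -> (3,-9.233) [heading=216, draw]
  RT 36: heading 216 -> 180
  -- iteration 6/10 --
  FD 3: (3,-9.233) -> (0,-9.233) [heading=180, draw]
  RT 36: heading 180 -> 144
  -- iteration 7/10 --
  FD 3: (0,-9.233) -> (-2.427,-7.47) [heading=144, draw]
  RT 36: heading 144 -> 108
  -- iteration 8/10 --
  FD 3: (-2.427,-7.47) -> (-3.354,-4.617) [heading=108, draw]
  RT 36: heading 108 -> 72
  -- iteration 9/10 --
  FD 3: (-3.354,-4.617) -> (-2.427,-1.763) [heading=72, draw]
  RT 36: heading 72 -> 36
  -- iteration 10/10 --
  FD 3: (-2.427,-1.763) -> (0,0) [heading=36, draw]
  RT 36: heading 36 -> 0
]
Final: pos=(0,0), heading=0, 10 segment(s) drawn

Start position: (0, 0)
Final position: (0, 0)
Distance = 0; < 1e-6 -> CLOSED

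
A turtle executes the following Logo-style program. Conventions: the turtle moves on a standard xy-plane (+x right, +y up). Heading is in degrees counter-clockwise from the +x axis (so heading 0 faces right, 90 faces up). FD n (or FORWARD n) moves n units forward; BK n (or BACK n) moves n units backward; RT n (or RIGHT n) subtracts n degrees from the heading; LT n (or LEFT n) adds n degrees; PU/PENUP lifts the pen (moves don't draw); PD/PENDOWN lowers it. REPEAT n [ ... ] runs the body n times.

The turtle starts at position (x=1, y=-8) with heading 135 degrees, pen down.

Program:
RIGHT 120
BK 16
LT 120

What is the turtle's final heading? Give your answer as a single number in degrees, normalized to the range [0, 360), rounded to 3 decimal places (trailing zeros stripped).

Executing turtle program step by step:
Start: pos=(1,-8), heading=135, pen down
RT 120: heading 135 -> 15
BK 16: (1,-8) -> (-14.455,-12.141) [heading=15, draw]
LT 120: heading 15 -> 135
Final: pos=(-14.455,-12.141), heading=135, 1 segment(s) drawn

Answer: 135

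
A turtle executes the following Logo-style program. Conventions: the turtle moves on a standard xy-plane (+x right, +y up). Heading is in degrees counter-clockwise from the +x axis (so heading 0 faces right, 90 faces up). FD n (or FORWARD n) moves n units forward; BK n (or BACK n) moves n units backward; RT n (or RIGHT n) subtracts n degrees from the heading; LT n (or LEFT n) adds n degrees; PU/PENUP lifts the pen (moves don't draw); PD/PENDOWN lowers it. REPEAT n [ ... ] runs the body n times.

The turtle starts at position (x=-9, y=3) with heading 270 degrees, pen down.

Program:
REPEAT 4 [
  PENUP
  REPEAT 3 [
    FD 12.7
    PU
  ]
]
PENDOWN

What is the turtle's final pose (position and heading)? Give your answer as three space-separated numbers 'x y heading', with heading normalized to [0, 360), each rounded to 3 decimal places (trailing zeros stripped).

Answer: -9 -149.4 270

Derivation:
Executing turtle program step by step:
Start: pos=(-9,3), heading=270, pen down
REPEAT 4 [
  -- iteration 1/4 --
  PU: pen up
  REPEAT 3 [
    -- iteration 1/3 --
    FD 12.7: (-9,3) -> (-9,-9.7) [heading=270, move]
    PU: pen up
    -- iteration 2/3 --
    FD 12.7: (-9,-9.7) -> (-9,-22.4) [heading=270, move]
    PU: pen up
    -- iteration 3/3 --
    FD 12.7: (-9,-22.4) -> (-9,-35.1) [heading=270, move]
    PU: pen up
  ]
  -- iteration 2/4 --
  PU: pen up
  REPEAT 3 [
    -- iteration 1/3 --
    FD 12.7: (-9,-35.1) -> (-9,-47.8) [heading=270, move]
    PU: pen up
    -- iteration 2/3 --
    FD 12.7: (-9,-47.8) -> (-9,-60.5) [heading=270, move]
    PU: pen up
    -- iteration 3/3 --
    FD 12.7: (-9,-60.5) -> (-9,-73.2) [heading=270, move]
    PU: pen up
  ]
  -- iteration 3/4 --
  PU: pen up
  REPEAT 3 [
    -- iteration 1/3 --
    FD 12.7: (-9,-73.2) -> (-9,-85.9) [heading=270, move]
    PU: pen up
    -- iteration 2/3 --
    FD 12.7: (-9,-85.9) -> (-9,-98.6) [heading=270, move]
    PU: pen up
    -- iteration 3/3 --
    FD 12.7: (-9,-98.6) -> (-9,-111.3) [heading=270, move]
    PU: pen up
  ]
  -- iteration 4/4 --
  PU: pen up
  REPEAT 3 [
    -- iteration 1/3 --
    FD 12.7: (-9,-111.3) -> (-9,-124) [heading=270, move]
    PU: pen up
    -- iteration 2/3 --
    FD 12.7: (-9,-124) -> (-9,-136.7) [heading=270, move]
    PU: pen up
    -- iteration 3/3 --
    FD 12.7: (-9,-136.7) -> (-9,-149.4) [heading=270, move]
    PU: pen up
  ]
]
PD: pen down
Final: pos=(-9,-149.4), heading=270, 0 segment(s) drawn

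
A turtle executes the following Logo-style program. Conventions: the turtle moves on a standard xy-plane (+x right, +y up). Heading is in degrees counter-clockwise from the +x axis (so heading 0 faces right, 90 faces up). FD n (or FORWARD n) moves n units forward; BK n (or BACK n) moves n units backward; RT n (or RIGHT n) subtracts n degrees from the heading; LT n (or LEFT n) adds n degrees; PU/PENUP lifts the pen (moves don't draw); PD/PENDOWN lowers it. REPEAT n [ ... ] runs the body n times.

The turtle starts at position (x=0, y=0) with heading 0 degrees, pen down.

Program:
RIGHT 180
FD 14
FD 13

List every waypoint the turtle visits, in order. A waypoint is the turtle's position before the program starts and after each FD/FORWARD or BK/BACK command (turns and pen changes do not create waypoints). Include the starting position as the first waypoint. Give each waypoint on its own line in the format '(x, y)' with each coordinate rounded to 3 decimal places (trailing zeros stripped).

Answer: (0, 0)
(-14, 0)
(-27, 0)

Derivation:
Executing turtle program step by step:
Start: pos=(0,0), heading=0, pen down
RT 180: heading 0 -> 180
FD 14: (0,0) -> (-14,0) [heading=180, draw]
FD 13: (-14,0) -> (-27,0) [heading=180, draw]
Final: pos=(-27,0), heading=180, 2 segment(s) drawn
Waypoints (3 total):
(0, 0)
(-14, 0)
(-27, 0)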